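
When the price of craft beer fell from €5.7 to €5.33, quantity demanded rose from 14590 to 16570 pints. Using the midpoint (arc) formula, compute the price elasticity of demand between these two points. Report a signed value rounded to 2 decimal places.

%ΔQ = (16570 − 14590) / [(14590 + 16570)/2] = 1980/15580 = 0.127086…
%ΔP = (5.33 − 5.7) / [(5.7 + 5.33)/2] = -0.37/5.515 = -0.067089…
Arc Ed = %ΔQ / %ΔP = (1980/15580) / (-0.37/5.515) = -1.8942…

-1.89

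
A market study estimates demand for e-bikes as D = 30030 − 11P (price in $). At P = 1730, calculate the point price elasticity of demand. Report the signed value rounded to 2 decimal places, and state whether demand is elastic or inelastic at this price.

-1.73; elastic

dD/dP = −11. At P = 1730, D = 30030 − 11(1730) = 11000.
Ed = (dD/dP)·(P/D) = −11 × (1730/11000) = -1.73
|Ed| = 1.73 > 1, so demand is elastic.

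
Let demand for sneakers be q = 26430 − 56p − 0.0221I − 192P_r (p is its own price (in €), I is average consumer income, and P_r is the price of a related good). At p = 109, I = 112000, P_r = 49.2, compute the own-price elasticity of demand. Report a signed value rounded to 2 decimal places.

-0.73

At the given values, q = 26430 − 56(109) − 0.0221(112000) − 192(49.2) = 8404.4.
∂q/∂p = −56.
E = (-56) × (109/8404.4) = -0.7262…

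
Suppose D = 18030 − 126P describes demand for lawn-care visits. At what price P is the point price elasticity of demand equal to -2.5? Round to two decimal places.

102.21

Ed = −126P/(18030 − 126P). Set this equal to -2.5:
126P = 2.5·(18030 − 126P) ⇒ 126P(1 + 2.5) = 2.5·18030
P = 2.5·18030 / (126·3.5) = 102.2108…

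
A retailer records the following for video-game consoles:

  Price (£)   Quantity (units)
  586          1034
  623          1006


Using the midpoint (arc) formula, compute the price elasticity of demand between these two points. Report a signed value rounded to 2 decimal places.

-0.45

%ΔQ = (1006 − 1034) / [(1034 + 1006)/2] = -28/1020 = -0.027450…
%ΔP = (623 − 586) / [(586 + 623)/2] = 37/604.5 = 0.061207…
Arc Ed = %ΔQ / %ΔP = (-28/1020) / (37/604.5) = -0.4484…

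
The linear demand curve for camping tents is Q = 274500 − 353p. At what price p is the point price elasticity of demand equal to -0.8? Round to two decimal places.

Ed = −353p/(274500 − 353p). Set this equal to -0.8:
353p = 0.8·(274500 − 353p) ⇒ 353p(1 + 0.8) = 0.8·274500
p = 0.8·274500 / (353·1.8) = 345.6090…

345.61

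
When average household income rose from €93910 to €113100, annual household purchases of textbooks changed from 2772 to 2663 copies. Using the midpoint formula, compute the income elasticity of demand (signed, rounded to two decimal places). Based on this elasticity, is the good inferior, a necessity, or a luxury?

%ΔQ = (2663 − 2772)/[( 2772 + 2663)/2] = -109/2717.5 = -0.040110…
%ΔIncome = (113100 − 93910)/[( 93910 + 113100)/2] = 19190/103505 = 0.185401…
E_income = (-109/2717.5) / (19190/103505) = -0.2163…
E_income < 0 ⇒ inferior good.

-0.22; inferior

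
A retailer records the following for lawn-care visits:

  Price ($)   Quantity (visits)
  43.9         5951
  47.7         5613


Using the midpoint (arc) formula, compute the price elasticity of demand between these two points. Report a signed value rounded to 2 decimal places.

-0.70

%ΔQ = (5613 − 5951) / [(5951 + 5613)/2] = -338/5782 = -0.058457…
%ΔP = (47.7 − 43.9) / [(43.9 + 47.7)/2] = 3.8/45.8 = 0.082969…
Arc Ed = %ΔQ / %ΔP = (-338/5782) / (3.8/45.8) = -0.7045…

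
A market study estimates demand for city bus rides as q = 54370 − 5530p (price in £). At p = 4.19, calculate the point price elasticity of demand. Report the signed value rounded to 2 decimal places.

dq/dp = −5530. At p = 4.19, q = 54370 − 5530(4.19) = 31199.3.
Ed = (dq/dp)·(p/q) = −5530 × (4.19/31199.3) = -0.7426…

-0.74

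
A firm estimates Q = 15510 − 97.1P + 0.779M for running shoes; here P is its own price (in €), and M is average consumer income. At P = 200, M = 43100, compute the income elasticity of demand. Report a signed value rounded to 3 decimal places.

1.132

At the given values, Q = 15510 − 97.1(200) + 0.779(43100) = 29664.9.
∂Q/∂M = 0.779.
E = (0.779) × (43100/29664.9) = 1.13180…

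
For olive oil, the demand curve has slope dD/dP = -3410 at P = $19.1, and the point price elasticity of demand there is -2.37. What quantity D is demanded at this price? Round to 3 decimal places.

Ed = (dD/dP)·(P/D) ⇒ D = (dD/dP)·P/Ed = (-3410)·19.1/(-2.37) = 27481.43459…

27481.435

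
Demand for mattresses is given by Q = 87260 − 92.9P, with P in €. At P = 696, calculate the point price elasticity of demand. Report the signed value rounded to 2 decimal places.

dQ/dP = −92.9. At P = 696, Q = 87260 − 92.9(696) = 22601.6.
Ed = (dQ/dP)·(P/Q) = −92.9 × (696/22601.6) = -2.8607…

-2.86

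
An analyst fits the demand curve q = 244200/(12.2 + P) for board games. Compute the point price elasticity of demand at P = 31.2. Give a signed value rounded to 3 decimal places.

dq/dP = −244200/(12.2 + P)² = -129.648. At P = 31.2, q = 5626.73.
Ed = (dq/dP)·(P/q) = (-129.648) × (31.2/5626.73) = -0.71889…

-0.719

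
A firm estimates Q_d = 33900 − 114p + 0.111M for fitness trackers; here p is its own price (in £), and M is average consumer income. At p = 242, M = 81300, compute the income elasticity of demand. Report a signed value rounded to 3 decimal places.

0.588

At the given values, Q_d = 33900 − 114(242) + 0.111(81300) = 15336.3.
∂Q_d/∂M = 0.111.
E = (0.111) × (81300/15336.3) = 0.58842…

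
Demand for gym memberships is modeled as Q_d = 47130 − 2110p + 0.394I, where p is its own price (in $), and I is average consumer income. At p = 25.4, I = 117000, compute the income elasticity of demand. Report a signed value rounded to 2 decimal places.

At the given values, Q_d = 47130 − 2110(25.4) + 0.394(117000) = 39634.
∂Q_d/∂I = 0.394.
E = (0.394) × (117000/39634) = 1.1630…

1.16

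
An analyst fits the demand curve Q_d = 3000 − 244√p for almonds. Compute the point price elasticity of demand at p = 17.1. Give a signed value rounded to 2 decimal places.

dQ_d/dp = −244/(2√p) = -29.5027. At p = 17.1, Q_d = 1991.01.
Ed = (dQ_d/dp)·(p/Q_d) = (-29.5027) × (17.1/1991.01) = -0.2533…

-0.25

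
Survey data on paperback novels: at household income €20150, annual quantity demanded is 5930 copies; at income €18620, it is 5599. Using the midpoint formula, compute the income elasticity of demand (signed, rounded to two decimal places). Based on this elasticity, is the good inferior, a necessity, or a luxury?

%ΔQ = (5599 − 5930)/[( 5930 + 5599)/2] = -331/5764.5 = -0.057420…
%ΔIncome = (18620 − 20150)/[( 20150 + 18620)/2] = -1530/19385 = -0.078927…
E_income = (-331/5764.5) / (-1530/19385) = 0.7275…
0 < E_income < 1 ⇒ normal good, necessity.

0.73; necessity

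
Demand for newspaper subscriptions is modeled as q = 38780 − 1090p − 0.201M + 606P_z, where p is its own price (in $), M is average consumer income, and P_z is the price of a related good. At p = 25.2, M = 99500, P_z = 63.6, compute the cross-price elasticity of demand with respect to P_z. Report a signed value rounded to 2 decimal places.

1.29

At the given values, q = 38780 − 1090(25.2) − 0.201(99500) + 606(63.6) = 29854.1.
∂q/∂P_z = 606.
E = (606) × (63.6/29854.1) = 1.2909…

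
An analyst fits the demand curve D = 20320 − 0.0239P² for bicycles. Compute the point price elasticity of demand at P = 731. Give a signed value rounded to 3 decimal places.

-3.384

dD/dP = −2·0.0239·P = -34.9418. At P = 731, D = 7548.7721.
Ed = (dD/dP)·(P/D) = (-34.9418) × (731/7548.7721) = -3.38365…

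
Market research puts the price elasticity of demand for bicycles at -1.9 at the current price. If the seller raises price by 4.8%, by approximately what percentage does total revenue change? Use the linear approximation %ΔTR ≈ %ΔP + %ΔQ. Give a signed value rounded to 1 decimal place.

-4.3%

%ΔQ ≈ Ed × %ΔP = (-1.9) × (+4.8%) = -9.1200%
%ΔTR ≈ %ΔP + %ΔQ = (+4.8%) + (-9.1200%) = -4.3200%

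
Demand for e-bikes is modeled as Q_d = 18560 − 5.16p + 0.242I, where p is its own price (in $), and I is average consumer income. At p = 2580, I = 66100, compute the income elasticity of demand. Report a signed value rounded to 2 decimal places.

At the given values, Q_d = 18560 − 5.16(2580) + 0.242(66100) = 21243.4.
∂Q_d/∂I = 0.242.
E = (0.242) × (66100/21243.4) = 0.7529…

0.75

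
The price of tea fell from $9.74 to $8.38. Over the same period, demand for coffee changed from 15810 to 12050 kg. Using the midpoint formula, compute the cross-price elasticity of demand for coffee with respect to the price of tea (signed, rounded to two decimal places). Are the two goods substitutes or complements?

%ΔQ_{coffee} = (12050 − 15810)/avg = -3760/13930 = -0.269921…
%ΔP_{tea} = (8.38 − 9.74)/avg = -1.36/9.06 = -0.150110…
E_cross = (-3760/13930) / (-1.36/9.06) = 1.7981…
E_cross > 0 ⇒ the goods are substitutes.

1.80; substitutes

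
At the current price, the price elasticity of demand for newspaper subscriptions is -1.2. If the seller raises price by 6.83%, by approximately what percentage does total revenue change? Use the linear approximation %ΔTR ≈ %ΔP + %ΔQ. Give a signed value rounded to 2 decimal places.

%ΔQ ≈ Ed × %ΔP = (-1.2) × (+6.83%) = -8.1960%
%ΔTR ≈ %ΔP + %ΔQ = (+6.83%) + (-8.1960%) = -1.3660%

-1.37%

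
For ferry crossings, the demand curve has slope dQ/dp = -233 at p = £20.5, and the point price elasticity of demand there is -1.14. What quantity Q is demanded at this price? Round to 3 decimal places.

Ed = (dQ/dp)·(p/Q) ⇒ Q = (dQ/dp)·p/Ed = (-233)·20.5/(-1.14) = 4189.91228…

4189.912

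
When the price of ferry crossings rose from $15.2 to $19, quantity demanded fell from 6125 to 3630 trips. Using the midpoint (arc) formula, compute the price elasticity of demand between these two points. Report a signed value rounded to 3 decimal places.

%ΔQ = (3630 − 6125) / [(6125 + 3630)/2] = -2495/4877.5 = -0.511532…
%ΔP = (19 − 15.2) / [(15.2 + 19)/2] = 3.8/17.1 = 0.222222…
Arc Ed = %ΔQ / %ΔP = (-2495/4877.5) / (3.8/17.1) = -2.30189…

-2.302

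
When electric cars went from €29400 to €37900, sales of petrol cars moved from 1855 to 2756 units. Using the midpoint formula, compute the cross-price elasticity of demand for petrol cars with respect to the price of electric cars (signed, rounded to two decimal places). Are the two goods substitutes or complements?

1.55; substitutes

%ΔQ_{petrol cars} = (2756 − 1855)/avg = 901/2305.5 = 0.390804…
%ΔP_{electric cars} = (37900 − 29400)/avg = 8500/33650 = 0.252600…
E_cross = (901/2305.5) / (8500/33650) = 1.5471…
E_cross > 0 ⇒ the goods are substitutes.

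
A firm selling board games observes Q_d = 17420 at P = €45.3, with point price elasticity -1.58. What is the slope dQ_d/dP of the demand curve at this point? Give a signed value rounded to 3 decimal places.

Ed = (dQ_d/dP)·(P/Q_d) ⇒ dQ_d/dP = Ed·Q_d/P = (-1.58)·17420/45.3 = -607.58498…

-607.585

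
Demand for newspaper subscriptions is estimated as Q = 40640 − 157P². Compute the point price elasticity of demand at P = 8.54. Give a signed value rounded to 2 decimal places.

dQ/dP = −2·157·P = -2681.56. At P = 8.54, Q = 29189.7388.
Ed = (dQ/dP)·(P/Q) = (-2681.56) × (8.54/29189.7388) = -0.7845…

-0.78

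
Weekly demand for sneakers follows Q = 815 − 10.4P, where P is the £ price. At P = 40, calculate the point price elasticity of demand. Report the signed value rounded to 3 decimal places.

dQ/dP = −10.4. At P = 40, Q = 815 − 10.4(40) = 399.
Ed = (dQ/dP)·(P/Q) = −10.4 × (40/399) = -1.04260…

-1.043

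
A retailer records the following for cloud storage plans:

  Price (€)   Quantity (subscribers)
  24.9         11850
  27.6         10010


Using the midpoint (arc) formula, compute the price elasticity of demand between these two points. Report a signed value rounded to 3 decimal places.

-1.637

%ΔQ = (10010 − 11850) / [(11850 + 10010)/2] = -1840/10930 = -0.168344…
%ΔP = (27.6 − 24.9) / [(24.9 + 27.6)/2] = 2.7/26.25 = 0.102857…
Arc Ed = %ΔQ / %ΔP = (-1840/10930) / (2.7/26.25) = -1.63667…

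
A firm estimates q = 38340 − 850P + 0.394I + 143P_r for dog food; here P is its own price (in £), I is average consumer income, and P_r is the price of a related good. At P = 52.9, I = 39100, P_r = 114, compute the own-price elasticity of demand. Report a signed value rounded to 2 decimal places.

-1.79

At the given values, q = 38340 − 850(52.9) + 0.394(39100) + 143(114) = 25082.4.
∂q/∂P = −850.
E = (-850) × (52.9/25082.4) = -1.7926…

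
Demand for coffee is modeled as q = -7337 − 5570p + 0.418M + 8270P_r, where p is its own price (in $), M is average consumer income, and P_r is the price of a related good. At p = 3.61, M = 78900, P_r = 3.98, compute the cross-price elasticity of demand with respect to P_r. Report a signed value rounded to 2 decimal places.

At the given values, q = -7337 − 5570(3.61) + 0.418(78900) + 8270(3.98) = 38450.1.
∂q/∂P_r = 8270.
E = (8270) × (3.98/38450.1) = 0.8560…

0.86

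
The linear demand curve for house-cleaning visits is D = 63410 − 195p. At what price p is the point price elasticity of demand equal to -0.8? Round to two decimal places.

144.52

Ed = −195p/(63410 − 195p). Set this equal to -0.8:
195p = 0.8·(63410 − 195p) ⇒ 195p(1 + 0.8) = 0.8·63410
p = 0.8·63410 / (195·1.8) = 144.5242…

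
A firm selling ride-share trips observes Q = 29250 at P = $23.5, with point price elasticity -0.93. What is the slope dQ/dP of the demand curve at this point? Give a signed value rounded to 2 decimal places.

-1157.55

Ed = (dQ/dP)·(P/Q) ⇒ dQ/dP = Ed·Q/P = (-0.93)·29250/23.5 = -1157.5531…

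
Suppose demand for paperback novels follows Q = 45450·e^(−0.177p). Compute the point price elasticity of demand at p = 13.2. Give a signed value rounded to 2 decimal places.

-2.34

dQ/dp = −0.177·Q = -777.717. At p = 13.2, Q = 4393.88.
Ed = (dQ/dp)·(p/Q) = (-777.717) × (13.2/4393.88) = -2.3364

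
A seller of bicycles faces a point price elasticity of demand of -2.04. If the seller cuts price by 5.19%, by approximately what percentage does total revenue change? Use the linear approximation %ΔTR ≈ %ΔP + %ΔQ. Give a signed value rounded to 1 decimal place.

%ΔQ ≈ Ed × %ΔP = (-2.04) × (-5.19%) = +10.5876%
%ΔTR ≈ %ΔP + %ΔQ = (-5.19%) + (+10.5876%) = +5.3976%

+5.4%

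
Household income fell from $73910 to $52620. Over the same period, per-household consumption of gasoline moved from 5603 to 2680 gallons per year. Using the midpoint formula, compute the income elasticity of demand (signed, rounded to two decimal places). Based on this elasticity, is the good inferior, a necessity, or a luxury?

2.10; luxury

%ΔQ = (2680 − 5603)/[( 5603 + 2680)/2] = -2923/4141.5 = -0.705782…
%ΔIncome = (52620 − 73910)/[( 73910 + 52620)/2] = -21290/63265 = -0.336520…
E_income = (-2923/4141.5) / (-21290/63265) = 2.0972…
E_income > 1 ⇒ normal good, luxury.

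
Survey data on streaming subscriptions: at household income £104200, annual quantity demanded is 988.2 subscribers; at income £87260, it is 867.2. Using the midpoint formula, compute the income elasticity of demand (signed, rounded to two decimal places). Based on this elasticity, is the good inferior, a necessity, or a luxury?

%ΔQ = (867.2 − 988.2)/[( 988.2 + 867.2)/2] = -121/927.7 = -0.130430…
%ΔIncome = (87260 − 104200)/[( 104200 + 87260)/2] = -16940/95730 = -0.176956…
E_income = (-121/927.7) / (-16940/95730) = 0.7370…
0 < E_income < 1 ⇒ normal good, necessity.

0.74; necessity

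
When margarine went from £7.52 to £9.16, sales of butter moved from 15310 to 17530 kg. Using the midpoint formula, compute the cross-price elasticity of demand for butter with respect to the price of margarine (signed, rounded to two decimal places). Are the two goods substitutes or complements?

%ΔQ_{butter} = (17530 − 15310)/avg = 2220/16420 = 0.135200…
%ΔP_{margarine} = (9.16 − 7.52)/avg = 1.64/8.34 = 0.196642…
E_cross = (2220/16420) / (1.64/8.34) = 0.6875…
E_cross > 0 ⇒ the goods are substitutes.

0.69; substitutes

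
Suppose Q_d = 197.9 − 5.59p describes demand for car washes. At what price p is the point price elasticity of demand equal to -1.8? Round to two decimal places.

Ed = −5.59p/(197.9 − 5.59p). Set this equal to -1.8:
5.59p = 1.8·(197.9 − 5.59p) ⇒ 5.59p(1 + 1.8) = 1.8·197.9
p = 1.8·197.9 / (5.59·2.8) = 22.7587…

22.76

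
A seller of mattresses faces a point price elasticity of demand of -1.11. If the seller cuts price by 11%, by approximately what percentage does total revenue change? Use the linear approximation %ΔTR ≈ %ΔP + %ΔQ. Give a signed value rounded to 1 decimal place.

+1.2%

%ΔQ ≈ Ed × %ΔP = (-1.11) × (-11%) = +12.2100%
%ΔTR ≈ %ΔP + %ΔQ = (-11%) + (+12.2100%) = +1.2100%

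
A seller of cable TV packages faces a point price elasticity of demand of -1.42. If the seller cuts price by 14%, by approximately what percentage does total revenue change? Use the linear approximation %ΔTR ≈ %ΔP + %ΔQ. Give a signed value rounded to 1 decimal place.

+5.9%

%ΔQ ≈ Ed × %ΔP = (-1.42) × (-14%) = +19.8800%
%ΔTR ≈ %ΔP + %ΔQ = (-14%) + (+19.8800%) = +5.8800%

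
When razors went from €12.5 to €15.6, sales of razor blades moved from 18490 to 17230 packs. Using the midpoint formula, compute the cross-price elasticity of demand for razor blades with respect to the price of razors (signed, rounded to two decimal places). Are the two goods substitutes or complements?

%ΔQ_{razor blades} = (17230 − 18490)/avg = -1260/17860 = -0.070548…
%ΔP_{razors} = (15.6 − 12.5)/avg = 3.1/14.05 = 0.220640…
E_cross = (-1260/17860) / (3.1/14.05) = -0.3197…
E_cross < 0 ⇒ the goods are complements.

-0.32; complements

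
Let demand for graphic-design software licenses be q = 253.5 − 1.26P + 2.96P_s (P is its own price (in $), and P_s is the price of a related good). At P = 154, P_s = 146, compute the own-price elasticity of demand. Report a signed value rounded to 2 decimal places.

-0.39

At the given values, q = 253.5 − 1.26(154) + 2.96(146) = 491.62.
∂q/∂P = −1.26.
E = (-1.26) × (154/491.62) = -0.3946…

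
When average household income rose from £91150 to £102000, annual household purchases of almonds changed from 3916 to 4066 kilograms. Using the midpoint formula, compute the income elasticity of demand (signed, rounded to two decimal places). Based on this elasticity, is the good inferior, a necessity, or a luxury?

0.33; necessity

%ΔQ = (4066 − 3916)/[( 3916 + 4066)/2] = 150/3991 = 0.037584…
%ΔIncome = (102000 − 91150)/[( 91150 + 102000)/2] = 10850/96575 = 0.112347…
E_income = (150/3991) / (10850/96575) = 0.3345…
0 < E_income < 1 ⇒ normal good, necessity.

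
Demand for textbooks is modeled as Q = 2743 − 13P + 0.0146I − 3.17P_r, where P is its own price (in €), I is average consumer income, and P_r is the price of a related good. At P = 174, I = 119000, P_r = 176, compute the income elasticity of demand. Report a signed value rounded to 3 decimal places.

1.046

At the given values, Q = 2743 − 13(174) + 0.0146(119000) − 3.17(176) = 1660.48.
∂Q/∂I = 0.0146.
E = (0.0146) × (119000/1660.48) = 1.04632…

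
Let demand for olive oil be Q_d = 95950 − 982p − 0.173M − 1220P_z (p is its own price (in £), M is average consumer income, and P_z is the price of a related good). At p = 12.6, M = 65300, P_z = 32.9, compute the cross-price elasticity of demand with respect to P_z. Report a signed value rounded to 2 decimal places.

At the given values, Q_d = 95950 − 982(12.6) − 0.173(65300) − 1220(32.9) = 32141.9.
∂Q_d/∂P_z = -1220.
E = (-1220) × (32.9/32141.9) = -1.2487…

-1.25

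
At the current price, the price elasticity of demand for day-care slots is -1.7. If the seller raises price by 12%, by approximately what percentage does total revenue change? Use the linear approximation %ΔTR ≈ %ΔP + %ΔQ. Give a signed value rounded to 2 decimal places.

-8.40%

%ΔQ ≈ Ed × %ΔP = (-1.7) × (+12%) = -20.4000%
%ΔTR ≈ %ΔP + %ΔQ = (+12%) + (-20.4000%) = -8.4000%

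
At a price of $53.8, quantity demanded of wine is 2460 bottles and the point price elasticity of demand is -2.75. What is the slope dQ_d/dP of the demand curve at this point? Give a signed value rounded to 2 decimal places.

Ed = (dQ_d/dP)·(P/Q_d) ⇒ dQ_d/dP = Ed·Q_d/P = (-2.75)·2460/53.8 = -125.7434…

-125.74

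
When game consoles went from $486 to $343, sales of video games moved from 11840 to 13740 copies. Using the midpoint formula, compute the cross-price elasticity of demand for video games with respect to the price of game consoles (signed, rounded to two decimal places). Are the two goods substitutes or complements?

-0.43; complements

%ΔQ_{video games} = (13740 − 11840)/avg = 1900/12790 = 0.148553…
%ΔP_{game consoles} = (343 − 486)/avg = -143/414.5 = -0.344993…
E_cross = (1900/12790) / (-143/414.5) = -0.4305…
E_cross < 0 ⇒ the goods are complements.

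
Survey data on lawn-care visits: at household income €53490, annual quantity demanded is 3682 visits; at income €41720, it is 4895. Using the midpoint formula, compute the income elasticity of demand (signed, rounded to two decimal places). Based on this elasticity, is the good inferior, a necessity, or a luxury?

%ΔQ = (4895 − 3682)/[( 3682 + 4895)/2] = 1213/4288.5 = 0.282849…
%ΔIncome = (41720 − 53490)/[( 53490 + 41720)/2] = -11770/47605 = -0.247242…
E_income = (1213/4288.5) / (-11770/47605) = -1.1440…
E_income < 0 ⇒ inferior good.

-1.14; inferior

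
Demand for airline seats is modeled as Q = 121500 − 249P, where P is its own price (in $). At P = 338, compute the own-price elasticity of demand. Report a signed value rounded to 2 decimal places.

At the given values, Q = 121500 − 249(338) = 37338.
∂Q/∂P = −249.
E = (-249) × (338/37338) = -2.2540…

-2.25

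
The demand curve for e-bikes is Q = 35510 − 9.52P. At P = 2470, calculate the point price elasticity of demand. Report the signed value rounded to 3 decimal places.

dQ/dP = −9.52. At P = 2470, Q = 35510 − 9.52(2470) = 11995.6.
Ed = (dQ/dP)·(P/Q) = −9.52 × (2470/11995.6) = -1.96025…

-1.960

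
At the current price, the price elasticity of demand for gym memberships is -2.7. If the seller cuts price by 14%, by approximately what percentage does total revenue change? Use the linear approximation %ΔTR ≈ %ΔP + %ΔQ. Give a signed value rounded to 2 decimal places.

%ΔQ ≈ Ed × %ΔP = (-2.7) × (-14%) = +37.8000%
%ΔTR ≈ %ΔP + %ΔQ = (-14%) + (+37.8000%) = +23.8000%

+23.80%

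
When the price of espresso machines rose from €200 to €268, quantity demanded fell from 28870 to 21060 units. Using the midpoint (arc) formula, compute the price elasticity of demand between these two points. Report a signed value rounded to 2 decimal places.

-1.08

%ΔQ = (21060 − 28870) / [(28870 + 21060)/2] = -7810/24965 = -0.312837…
%ΔP = (268 − 200) / [(200 + 268)/2] = 68/234 = 0.290598…
Arc Ed = %ΔQ / %ΔP = (-7810/24965) / (68/234) = -1.0765…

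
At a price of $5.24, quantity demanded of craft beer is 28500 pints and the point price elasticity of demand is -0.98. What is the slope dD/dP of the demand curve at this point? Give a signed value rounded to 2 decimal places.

Ed = (dD/dP)·(P/D) ⇒ dD/dP = Ed·D/P = (-0.98)·28500/5.24 = -5330.1526…

-5330.15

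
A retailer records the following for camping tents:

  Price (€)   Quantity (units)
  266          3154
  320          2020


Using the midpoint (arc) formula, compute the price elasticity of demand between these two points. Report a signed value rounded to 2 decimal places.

-2.38

%ΔQ = (2020 − 3154) / [(3154 + 2020)/2] = -1134/2587 = -0.438345…
%ΔP = (320 − 266) / [(266 + 320)/2] = 54/293 = 0.184300…
Arc Ed = %ΔQ / %ΔP = (-1134/2587) / (54/293) = -2.3784…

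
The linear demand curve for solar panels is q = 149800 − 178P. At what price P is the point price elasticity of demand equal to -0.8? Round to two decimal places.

374.03

Ed = −178P/(149800 − 178P). Set this equal to -0.8:
178P = 0.8·(149800 − 178P) ⇒ 178P(1 + 0.8) = 0.8·149800
P = 0.8·149800 / (178·1.8) = 374.0324…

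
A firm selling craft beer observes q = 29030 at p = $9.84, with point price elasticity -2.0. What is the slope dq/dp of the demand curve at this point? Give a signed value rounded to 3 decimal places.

-5900.407

Ed = (dq/dp)·(p/q) ⇒ dq/dp = Ed·q/p = (-2.0)·29030/9.84 = -5900.40650…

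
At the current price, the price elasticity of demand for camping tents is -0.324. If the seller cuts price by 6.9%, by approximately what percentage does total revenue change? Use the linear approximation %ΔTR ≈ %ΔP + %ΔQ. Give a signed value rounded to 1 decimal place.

-4.7%

%ΔQ ≈ Ed × %ΔP = (-0.324) × (-6.9%) = +2.2356%
%ΔTR ≈ %ΔP + %ΔQ = (-6.9%) + (+2.2356%) = -4.6644%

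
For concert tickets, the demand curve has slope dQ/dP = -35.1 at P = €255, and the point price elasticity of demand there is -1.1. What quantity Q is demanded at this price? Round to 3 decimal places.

8136.818

Ed = (dQ/dP)·(P/Q) ⇒ Q = (dQ/dP)·P/Ed = (-35.1)·255/(-1.1) = 8136.81818…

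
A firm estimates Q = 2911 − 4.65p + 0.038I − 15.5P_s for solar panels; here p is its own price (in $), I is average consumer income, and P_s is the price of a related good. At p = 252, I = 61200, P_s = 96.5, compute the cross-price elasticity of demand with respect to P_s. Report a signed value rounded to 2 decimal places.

-0.58

At the given values, Q = 2911 − 4.65(252) + 0.038(61200) − 15.5(96.5) = 2569.05.
∂Q/∂P_s = -15.5.
E = (-15.5) × (96.5/2569.05) = -0.5822…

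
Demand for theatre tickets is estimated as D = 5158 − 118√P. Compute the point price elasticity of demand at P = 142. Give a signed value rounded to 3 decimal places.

-0.187

dD/dP = −118/(2√P) = -4.95117. At P = 142, D = 3751.87.
Ed = (dD/dP)·(P/D) = (-4.95117) × (142/3751.87) = -0.18739…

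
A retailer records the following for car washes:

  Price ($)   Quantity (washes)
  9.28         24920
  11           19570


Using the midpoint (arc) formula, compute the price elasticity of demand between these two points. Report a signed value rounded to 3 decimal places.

%ΔQ = (19570 − 24920) / [(24920 + 19570)/2] = -5350/22245 = -0.240503…
%ΔP = (11 − 9.28) / [(9.28 + 11)/2] = 1.72/10.14 = 0.169625…
Arc Ed = %ΔQ / %ΔP = (-5350/22245) / (1.72/10.14) = -1.41785…

-1.418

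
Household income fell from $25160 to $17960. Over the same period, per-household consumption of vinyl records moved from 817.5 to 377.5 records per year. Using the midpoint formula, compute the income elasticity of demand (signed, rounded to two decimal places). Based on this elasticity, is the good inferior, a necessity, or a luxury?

2.21; luxury

%ΔQ = (377.5 − 817.5)/[( 817.5 + 377.5)/2] = -440/597.5 = -0.736401…
%ΔIncome = (17960 − 25160)/[( 25160 + 17960)/2] = -7200/21560 = -0.333951…
E_income = (-440/597.5) / (-7200/21560) = 2.2051…
E_income > 1 ⇒ normal good, luxury.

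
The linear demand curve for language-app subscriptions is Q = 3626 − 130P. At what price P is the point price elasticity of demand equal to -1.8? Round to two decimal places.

17.93

Ed = −130P/(3626 − 130P). Set this equal to -1.8:
130P = 1.8·(3626 − 130P) ⇒ 130P(1 + 1.8) = 1.8·3626
P = 1.8·3626 / (130·2.8) = 17.9307…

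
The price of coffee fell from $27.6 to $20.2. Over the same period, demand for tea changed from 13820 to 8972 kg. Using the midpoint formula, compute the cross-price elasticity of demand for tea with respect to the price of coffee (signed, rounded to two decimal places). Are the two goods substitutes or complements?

1.37; substitutes

%ΔQ_{tea} = (8972 − 13820)/avg = -4848/11396 = -0.425412…
%ΔP_{coffee} = (20.2 − 27.6)/avg = -7.4/23.9 = -0.309623…
E_cross = (-4848/11396) / (-7.4/23.9) = 1.3739…
E_cross > 0 ⇒ the goods are substitutes.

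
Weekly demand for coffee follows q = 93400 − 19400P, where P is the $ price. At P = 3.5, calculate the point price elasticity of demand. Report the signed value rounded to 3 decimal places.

-2.663

dq/dP = −19400. At P = 3.5, q = 93400 − 19400(3.5) = 25500.
Ed = (dq/dP)·(P/q) = −19400 × (3.5/25500) = -2.66274…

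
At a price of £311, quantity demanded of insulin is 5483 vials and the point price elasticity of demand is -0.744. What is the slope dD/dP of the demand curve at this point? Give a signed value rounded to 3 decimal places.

Ed = (dD/dP)·(P/D) ⇒ dD/dP = Ed·D/P = (-0.744)·5483/311 = -13.11688…

-13.117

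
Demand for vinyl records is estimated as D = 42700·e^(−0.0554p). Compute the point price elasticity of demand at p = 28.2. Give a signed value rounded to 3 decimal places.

dD/dp = −0.0554·D = -495.962. At p = 28.2, D = 8952.38.
Ed = (dD/dp)·(p/D) = (-495.962) × (28.2/8952.38) = -1.56228

-1.562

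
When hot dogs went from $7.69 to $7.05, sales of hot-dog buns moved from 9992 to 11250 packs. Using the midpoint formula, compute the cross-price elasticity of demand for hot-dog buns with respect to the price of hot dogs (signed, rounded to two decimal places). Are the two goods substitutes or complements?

%ΔQ_{hot-dog buns} = (11250 − 9992)/avg = 1258/10621 = 0.118444…
%ΔP_{hot dogs} = (7.05 − 7.69)/avg = -0.64/7.37 = -0.086838…
E_cross = (1258/10621) / (-0.64/7.37) = -1.3639…
E_cross < 0 ⇒ the goods are complements.

-1.36; complements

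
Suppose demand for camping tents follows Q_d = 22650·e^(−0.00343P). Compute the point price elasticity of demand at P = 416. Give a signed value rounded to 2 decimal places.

-1.43

dQ_d/dP = −0.00343·Q_d = -18.6499. At P = 416, Q_d = 5437.28.
Ed = (dQ_d/dP)·(P/Q_d) = (-18.6499) × (416/5437.28) = -1.4268…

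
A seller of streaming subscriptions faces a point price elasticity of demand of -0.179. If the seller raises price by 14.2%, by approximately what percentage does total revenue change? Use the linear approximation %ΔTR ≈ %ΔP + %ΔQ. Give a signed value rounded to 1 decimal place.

%ΔQ ≈ Ed × %ΔP = (-0.179) × (+14.2%) = -2.5418%
%ΔTR ≈ %ΔP + %ΔQ = (+14.2%) + (-2.5418%) = +11.6582%

+11.7%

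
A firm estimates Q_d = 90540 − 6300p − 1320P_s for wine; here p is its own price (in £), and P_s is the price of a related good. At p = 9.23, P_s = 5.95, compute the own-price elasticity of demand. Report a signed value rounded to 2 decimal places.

-2.37

At the given values, Q_d = 90540 − 6300(9.23) − 1320(5.95) = 24537.
∂Q_d/∂p = −6300.
E = (-6300) × (9.23/24537) = -2.3698…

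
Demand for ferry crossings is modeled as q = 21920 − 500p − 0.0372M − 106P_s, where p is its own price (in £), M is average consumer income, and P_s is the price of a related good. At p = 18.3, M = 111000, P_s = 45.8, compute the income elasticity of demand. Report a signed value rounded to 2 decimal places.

At the given values, q = 21920 − 500(18.3) − 0.0372(111000) − 106(45.8) = 3786.
∂q/∂M = -0.0372.
E = (-0.0372) × (111000/3786) = -1.0906…

-1.09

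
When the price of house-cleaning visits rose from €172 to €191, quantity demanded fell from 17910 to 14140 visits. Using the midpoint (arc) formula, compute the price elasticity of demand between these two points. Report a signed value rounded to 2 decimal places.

%ΔQ = (14140 − 17910) / [(17910 + 14140)/2] = -3770/16025 = -0.235257…
%ΔP = (191 − 172) / [(172 + 191)/2] = 19/181.5 = 0.104683…
Arc Ed = %ΔQ / %ΔP = (-3770/16025) / (19/181.5) = -2.2473…

-2.25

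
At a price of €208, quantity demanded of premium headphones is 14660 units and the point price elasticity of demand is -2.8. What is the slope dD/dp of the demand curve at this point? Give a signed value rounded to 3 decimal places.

-197.346

Ed = (dD/dp)·(p/D) ⇒ dD/dp = Ed·D/p = (-2.8)·14660/208 = -197.34615…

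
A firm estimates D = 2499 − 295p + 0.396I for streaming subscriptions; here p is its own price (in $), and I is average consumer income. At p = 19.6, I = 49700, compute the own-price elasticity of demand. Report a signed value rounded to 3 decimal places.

At the given values, D = 2499 − 295(19.6) + 0.396(49700) = 16398.2.
∂D/∂p = −295.
E = (-295) × (19.6/16398.2) = -0.35259…

-0.353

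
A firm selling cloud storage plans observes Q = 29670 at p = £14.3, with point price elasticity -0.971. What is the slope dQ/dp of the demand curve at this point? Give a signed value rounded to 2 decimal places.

-2014.66

Ed = (dQ/dp)·(p/Q) ⇒ dQ/dp = Ed·Q/p = (-0.971)·29670/14.3 = -2014.6552…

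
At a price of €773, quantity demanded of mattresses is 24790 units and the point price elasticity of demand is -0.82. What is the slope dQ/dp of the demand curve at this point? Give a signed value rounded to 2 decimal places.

Ed = (dQ/dp)·(p/Q) ⇒ dQ/dp = Ed·Q/p = (-0.82)·24790/773 = -26.2972…

-26.30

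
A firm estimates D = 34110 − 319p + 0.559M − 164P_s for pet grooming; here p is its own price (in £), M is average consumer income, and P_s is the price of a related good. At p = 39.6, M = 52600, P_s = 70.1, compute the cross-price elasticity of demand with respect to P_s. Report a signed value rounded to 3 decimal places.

-0.292

At the given values, D = 34110 − 319(39.6) + 0.559(52600) − 164(70.1) = 39384.6.
∂D/∂P_s = -164.
E = (-164) × (70.1/39384.6) = -0.29190…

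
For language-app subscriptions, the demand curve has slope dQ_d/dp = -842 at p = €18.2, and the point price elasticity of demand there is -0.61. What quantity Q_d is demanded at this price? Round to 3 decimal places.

Ed = (dQ_d/dp)·(p/Q_d) ⇒ Q_d = (dQ_d/dp)·p/Ed = (-842)·18.2/(-0.61) = 25121.96721…

25121.967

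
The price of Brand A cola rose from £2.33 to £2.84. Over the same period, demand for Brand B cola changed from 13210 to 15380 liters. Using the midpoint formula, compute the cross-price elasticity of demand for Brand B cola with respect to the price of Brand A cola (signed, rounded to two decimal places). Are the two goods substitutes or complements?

%ΔQ_{Brand B cola} = (15380 − 13210)/avg = 2170/14295 = 0.151801…
%ΔP_{Brand A cola} = (2.84 − 2.33)/avg = 0.51/2.585 = 0.197292…
E_cross = (2170/14295) / (0.51/2.585) = 0.7694…
E_cross > 0 ⇒ the goods are substitutes.

0.77; substitutes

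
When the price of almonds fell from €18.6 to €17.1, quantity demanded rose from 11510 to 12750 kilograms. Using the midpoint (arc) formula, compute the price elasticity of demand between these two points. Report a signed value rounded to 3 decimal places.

-1.216

%ΔQ = (12750 − 11510) / [(11510 + 12750)/2] = 1240/12130 = 0.102225…
%ΔP = (17.1 − 18.6) / [(18.6 + 17.1)/2] = -1.5/17.85 = -0.084033…
Arc Ed = %ΔQ / %ΔP = (1240/12130) / (-1.5/17.85) = -1.21648…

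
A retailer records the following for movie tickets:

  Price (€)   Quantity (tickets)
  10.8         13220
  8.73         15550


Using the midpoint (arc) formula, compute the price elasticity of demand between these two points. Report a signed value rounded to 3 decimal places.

-0.764

%ΔQ = (15550 − 13220) / [(13220 + 15550)/2] = 2330/14385 = 0.161974…
%ΔP = (8.73 − 10.8) / [(10.8 + 8.73)/2] = -2.07/9.765 = -0.211981…
Arc Ed = %ΔQ / %ΔP = (2330/14385) / (-2.07/9.765) = -0.76409…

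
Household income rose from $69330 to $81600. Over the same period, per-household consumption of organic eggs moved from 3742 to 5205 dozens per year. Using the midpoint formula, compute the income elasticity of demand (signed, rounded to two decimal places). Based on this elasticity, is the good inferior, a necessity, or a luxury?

2.01; luxury

%ΔQ = (5205 − 3742)/[( 3742 + 5205)/2] = 1463/4473.5 = 0.327036…
%ΔIncome = (81600 − 69330)/[( 69330 + 81600)/2] = 12270/75465 = 0.162591…
E_income = (1463/4473.5) / (12270/75465) = 2.0113…
E_income > 1 ⇒ normal good, luxury.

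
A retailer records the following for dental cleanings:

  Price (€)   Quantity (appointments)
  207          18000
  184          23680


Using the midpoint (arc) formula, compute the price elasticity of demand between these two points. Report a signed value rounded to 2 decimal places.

%ΔQ = (23680 − 18000) / [(18000 + 23680)/2] = 5680/20840 = 0.272552…
%ΔP = (184 − 207) / [(207 + 184)/2] = -23/195.5 = -0.117647…
Arc Ed = %ΔQ / %ΔP = (5680/20840) / (-23/195.5) = -2.3166…

-2.32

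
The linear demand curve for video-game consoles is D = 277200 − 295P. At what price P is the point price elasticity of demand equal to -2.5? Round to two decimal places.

671.19

Ed = −295P/(277200 − 295P). Set this equal to -2.5:
295P = 2.5·(277200 − 295P) ⇒ 295P(1 + 2.5) = 2.5·277200
P = 2.5·277200 / (295·3.5) = 671.1864…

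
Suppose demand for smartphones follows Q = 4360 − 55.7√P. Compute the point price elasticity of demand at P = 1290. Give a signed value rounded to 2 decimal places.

-0.42

dQ/dP = −55.7/(2√P) = -0.775408. At P = 1290, Q = 2359.45.
Ed = (dQ/dP)·(P/Q) = (-0.775408) × (1290/2359.45) = -0.4239…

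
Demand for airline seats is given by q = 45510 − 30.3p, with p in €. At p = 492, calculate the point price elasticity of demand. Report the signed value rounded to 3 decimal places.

-0.487

dq/dp = −30.3. At p = 492, q = 45510 − 30.3(492) = 30602.4.
Ed = (dq/dp)·(p/q) = −30.3 × (492/30602.4) = -0.48713…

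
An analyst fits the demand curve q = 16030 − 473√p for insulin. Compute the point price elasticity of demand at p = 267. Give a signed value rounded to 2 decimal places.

dq/dp = −473/(2√p) = -14.4736. At p = 267, q = 8301.12.
Ed = (dq/dp)·(p/q) = (-14.4736) × (267/8301.12) = -0.4655…

-0.47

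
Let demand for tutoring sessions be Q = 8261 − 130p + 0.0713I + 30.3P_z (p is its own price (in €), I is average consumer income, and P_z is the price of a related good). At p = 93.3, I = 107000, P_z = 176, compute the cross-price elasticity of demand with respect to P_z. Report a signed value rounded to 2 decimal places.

0.59

At the given values, Q = 8261 − 130(93.3) + 0.0713(107000) + 30.3(176) = 9093.9.
∂Q/∂P_z = 30.3.
E = (30.3) × (176/9093.9) = 0.5864…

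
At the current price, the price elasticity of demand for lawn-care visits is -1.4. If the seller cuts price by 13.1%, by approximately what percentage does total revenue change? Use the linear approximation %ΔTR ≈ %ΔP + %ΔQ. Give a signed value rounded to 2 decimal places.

%ΔQ ≈ Ed × %ΔP = (-1.4) × (-13.1%) = +18.3400%
%ΔTR ≈ %ΔP + %ΔQ = (-13.1%) + (+18.3400%) = +5.2400%

+5.24%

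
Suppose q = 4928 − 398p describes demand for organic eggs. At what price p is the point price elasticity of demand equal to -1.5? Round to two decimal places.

7.43

Ed = −398p/(4928 − 398p). Set this equal to -1.5:
398p = 1.5·(4928 − 398p) ⇒ 398p(1 + 1.5) = 1.5·4928
p = 1.5·4928 / (398·2.5) = 7.4291…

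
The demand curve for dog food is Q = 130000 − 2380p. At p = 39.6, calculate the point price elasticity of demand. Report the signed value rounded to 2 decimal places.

-2.64

dQ/dp = −2380. At p = 39.6, Q = 130000 − 2380(39.6) = 35752.
Ed = (dQ/dp)·(p/Q) = −2380 × (39.6/35752) = -2.6361…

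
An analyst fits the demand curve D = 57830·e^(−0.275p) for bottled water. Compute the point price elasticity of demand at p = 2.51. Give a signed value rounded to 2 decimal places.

-0.69

dD/dp = −0.275·D = -7974.7. At p = 2.51, D = 28998.9.
Ed = (dD/dp)·(p/D) = (-7974.7) × (2.51/28998.9) = -0.6902…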